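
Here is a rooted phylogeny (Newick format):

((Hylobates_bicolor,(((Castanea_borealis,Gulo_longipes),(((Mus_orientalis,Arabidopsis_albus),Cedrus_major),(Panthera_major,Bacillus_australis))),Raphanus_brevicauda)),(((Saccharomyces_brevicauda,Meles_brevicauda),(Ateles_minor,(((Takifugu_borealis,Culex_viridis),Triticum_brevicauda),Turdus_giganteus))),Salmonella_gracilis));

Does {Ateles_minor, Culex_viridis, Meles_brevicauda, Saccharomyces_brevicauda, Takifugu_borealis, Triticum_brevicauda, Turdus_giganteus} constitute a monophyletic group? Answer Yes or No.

The most recent common ancestor of these taxa subtends ((Saccharomyces_brevicauda,Meles_brevicauda),(Ateles_minor,(((Takifugu_borealis,Culex_viridis),Triticum_brevicauda),Turdus_giganteus))).
That clade has exactly 7 tips — every listed taxon and nothing else — so the group is monophyletic.

Yes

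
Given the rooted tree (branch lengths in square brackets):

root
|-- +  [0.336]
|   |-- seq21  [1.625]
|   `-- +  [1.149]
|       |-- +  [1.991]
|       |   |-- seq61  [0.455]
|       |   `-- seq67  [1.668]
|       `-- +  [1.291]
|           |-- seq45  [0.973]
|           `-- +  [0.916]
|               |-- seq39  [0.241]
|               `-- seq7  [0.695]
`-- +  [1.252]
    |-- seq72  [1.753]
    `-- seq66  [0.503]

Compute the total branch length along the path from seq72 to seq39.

6.938

The path runs seq72 → … → MRCA → … → seq39; the MRCA is the root of the tree.
Branch lengths along that path: 1.753 + 1.252 + 0.336 + 1.149 + 1.291 + 0.916 + 0.241 = 6.938.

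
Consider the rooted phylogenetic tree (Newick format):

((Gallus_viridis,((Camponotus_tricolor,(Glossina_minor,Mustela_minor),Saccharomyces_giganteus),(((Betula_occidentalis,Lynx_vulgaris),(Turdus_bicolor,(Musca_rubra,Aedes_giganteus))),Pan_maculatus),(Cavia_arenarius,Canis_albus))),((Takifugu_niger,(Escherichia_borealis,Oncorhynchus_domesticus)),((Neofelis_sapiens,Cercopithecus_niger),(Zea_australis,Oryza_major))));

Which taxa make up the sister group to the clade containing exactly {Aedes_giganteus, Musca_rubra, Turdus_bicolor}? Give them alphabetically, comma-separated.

Betula_occidentalis, Lynx_vulgaris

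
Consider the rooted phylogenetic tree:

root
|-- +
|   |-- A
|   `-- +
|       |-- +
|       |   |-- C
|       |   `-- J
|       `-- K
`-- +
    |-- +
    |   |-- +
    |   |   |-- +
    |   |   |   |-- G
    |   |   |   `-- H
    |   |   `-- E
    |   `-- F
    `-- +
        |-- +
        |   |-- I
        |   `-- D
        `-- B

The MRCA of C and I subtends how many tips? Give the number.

11

The MRCA of C and I is the root, so the clade is the entire tree.
That clade contains 11 terminal taxa: A, B, C, D, E, F, G, H, I, J, K.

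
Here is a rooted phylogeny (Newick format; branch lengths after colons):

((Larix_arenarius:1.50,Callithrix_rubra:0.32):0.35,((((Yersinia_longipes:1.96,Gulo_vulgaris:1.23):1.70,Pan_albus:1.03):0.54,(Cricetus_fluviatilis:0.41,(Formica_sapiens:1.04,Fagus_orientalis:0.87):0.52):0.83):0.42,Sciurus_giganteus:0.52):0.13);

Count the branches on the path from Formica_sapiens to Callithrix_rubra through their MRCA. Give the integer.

The MRCA of Formica_sapiens and Callithrix_rubra is the root of the tree.
From Formica_sapiens up to that node: 5 branches. From Callithrix_rubra up to the same node: 2 branches. Total: 5 + 2 = 7.

7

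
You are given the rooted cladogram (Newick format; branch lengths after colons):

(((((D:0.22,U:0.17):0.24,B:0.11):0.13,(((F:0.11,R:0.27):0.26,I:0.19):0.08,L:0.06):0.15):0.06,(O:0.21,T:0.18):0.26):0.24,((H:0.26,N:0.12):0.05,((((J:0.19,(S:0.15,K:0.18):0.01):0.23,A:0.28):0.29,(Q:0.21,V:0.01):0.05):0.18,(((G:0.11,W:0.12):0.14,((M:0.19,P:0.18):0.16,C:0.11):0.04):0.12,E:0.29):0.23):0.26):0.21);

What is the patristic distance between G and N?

1.03

The path runs G → … → MRCA → … → N; the MRCA is the node subtending ((H,N),((((J,(S,K)),A),(Q,V)),(((G,W),((M,P),C)),E))).
Branch lengths along that path: 0.11 + 0.14 + 0.12 + 0.23 + 0.26 + 0.05 + 0.12 = 1.03.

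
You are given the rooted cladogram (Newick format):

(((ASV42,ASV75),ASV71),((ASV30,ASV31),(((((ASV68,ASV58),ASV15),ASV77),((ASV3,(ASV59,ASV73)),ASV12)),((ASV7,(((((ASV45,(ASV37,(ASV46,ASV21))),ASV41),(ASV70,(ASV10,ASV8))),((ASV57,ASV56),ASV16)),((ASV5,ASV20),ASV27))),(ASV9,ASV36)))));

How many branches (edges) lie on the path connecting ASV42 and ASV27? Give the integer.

10

The MRCA of ASV42 and ASV27 is the root of the tree.
From ASV42 up to that node: 3 branches. From ASV27 up to the same node: 7 branches. Total: 3 + 7 = 10.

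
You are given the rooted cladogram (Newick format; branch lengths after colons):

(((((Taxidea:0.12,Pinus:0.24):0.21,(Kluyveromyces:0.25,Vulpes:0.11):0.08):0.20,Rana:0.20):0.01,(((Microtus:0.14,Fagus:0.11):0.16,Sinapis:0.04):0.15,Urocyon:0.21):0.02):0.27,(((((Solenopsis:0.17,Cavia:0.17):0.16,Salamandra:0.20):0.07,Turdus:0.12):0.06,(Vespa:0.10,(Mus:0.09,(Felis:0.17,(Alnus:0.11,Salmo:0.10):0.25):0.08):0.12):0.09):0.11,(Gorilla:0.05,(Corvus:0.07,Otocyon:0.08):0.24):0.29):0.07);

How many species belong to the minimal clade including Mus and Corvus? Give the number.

The MRCA of Mus and Corvus is the node subtending (((((Solenopsis,Cavia),Salamandra),Turdus),(Vespa,(Mus,(Felis,(Alnus,Salmo))))),(Gorilla,(Corvus,Otocyon))).
That clade contains 12 terminal taxa: Alnus, Cavia, Corvus, Felis, Gorilla, Mus, Otocyon, Salamandra, Salmo, Solenopsis, Turdus, Vespa.

12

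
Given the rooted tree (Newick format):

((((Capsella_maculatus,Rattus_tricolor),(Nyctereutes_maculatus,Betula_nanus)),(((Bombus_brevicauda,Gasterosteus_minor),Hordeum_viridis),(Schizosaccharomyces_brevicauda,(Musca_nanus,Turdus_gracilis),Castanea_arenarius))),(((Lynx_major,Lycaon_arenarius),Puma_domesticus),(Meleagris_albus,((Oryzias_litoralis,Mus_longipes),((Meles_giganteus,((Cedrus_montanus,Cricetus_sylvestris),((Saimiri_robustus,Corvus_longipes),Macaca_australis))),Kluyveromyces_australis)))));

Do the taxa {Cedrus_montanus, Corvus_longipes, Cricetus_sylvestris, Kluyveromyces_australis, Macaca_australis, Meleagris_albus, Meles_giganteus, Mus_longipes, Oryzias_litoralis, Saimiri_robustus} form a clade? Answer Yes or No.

Yes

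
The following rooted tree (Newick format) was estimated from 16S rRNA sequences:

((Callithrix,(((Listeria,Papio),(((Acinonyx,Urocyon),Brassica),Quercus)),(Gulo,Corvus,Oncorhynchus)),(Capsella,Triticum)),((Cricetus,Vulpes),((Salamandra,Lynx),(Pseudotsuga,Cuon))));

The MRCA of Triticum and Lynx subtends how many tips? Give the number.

The MRCA of Triticum and Lynx is the root, so the clade is the entire tree.
That clade contains 18 terminal taxa: Acinonyx, Brassica, Callithrix, Capsella, Corvus, Cricetus, Cuon, Gulo, Listeria, Lynx, Oncorhynchus, Papio, Pseudotsuga, Quercus, Salamandra, Triticum, Urocyon, Vulpes.

18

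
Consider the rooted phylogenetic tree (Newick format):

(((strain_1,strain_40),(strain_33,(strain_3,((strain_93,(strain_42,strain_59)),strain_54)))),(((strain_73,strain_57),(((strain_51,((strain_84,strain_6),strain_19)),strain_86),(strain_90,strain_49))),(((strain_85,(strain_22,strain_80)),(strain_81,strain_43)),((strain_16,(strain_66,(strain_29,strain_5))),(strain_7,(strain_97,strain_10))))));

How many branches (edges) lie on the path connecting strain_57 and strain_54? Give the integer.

9

The MRCA of strain_57 and strain_54 is the root of the tree.
From strain_57 up to that node: 4 branches. From strain_54 up to the same node: 5 branches. Total: 4 + 5 = 9.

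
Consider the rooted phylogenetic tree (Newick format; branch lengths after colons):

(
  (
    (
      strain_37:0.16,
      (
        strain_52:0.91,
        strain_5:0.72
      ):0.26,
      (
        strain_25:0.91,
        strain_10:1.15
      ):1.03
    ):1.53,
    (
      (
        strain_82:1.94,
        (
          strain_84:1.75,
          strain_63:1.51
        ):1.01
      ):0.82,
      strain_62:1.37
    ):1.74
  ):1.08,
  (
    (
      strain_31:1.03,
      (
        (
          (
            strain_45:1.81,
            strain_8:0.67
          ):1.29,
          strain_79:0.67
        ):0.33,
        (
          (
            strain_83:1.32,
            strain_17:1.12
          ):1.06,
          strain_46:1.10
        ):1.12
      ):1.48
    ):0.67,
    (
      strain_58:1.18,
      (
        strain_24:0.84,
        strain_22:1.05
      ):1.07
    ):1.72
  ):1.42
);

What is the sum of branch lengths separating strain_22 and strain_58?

The path runs strain_22 → … → MRCA → … → strain_58; the MRCA is the node subtending (strain_58,(strain_24,strain_22)).
Branch lengths along that path: 1.05 + 1.07 + 1.18 = 3.30.

3.30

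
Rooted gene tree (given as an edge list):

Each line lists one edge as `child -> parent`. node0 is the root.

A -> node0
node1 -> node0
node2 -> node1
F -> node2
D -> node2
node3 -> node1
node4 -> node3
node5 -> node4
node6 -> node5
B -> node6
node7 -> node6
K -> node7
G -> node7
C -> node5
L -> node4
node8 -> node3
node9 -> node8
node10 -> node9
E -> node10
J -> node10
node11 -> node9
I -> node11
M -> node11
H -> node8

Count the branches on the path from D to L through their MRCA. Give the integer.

The MRCA of D and L is the node subtending ((F,D),((((B,(K,G)),C),L),(((E,J),(I,M)),H))).
From D up to that node: 2 branches. From L up to the same node: 3 branches. Total: 2 + 3 = 5.

5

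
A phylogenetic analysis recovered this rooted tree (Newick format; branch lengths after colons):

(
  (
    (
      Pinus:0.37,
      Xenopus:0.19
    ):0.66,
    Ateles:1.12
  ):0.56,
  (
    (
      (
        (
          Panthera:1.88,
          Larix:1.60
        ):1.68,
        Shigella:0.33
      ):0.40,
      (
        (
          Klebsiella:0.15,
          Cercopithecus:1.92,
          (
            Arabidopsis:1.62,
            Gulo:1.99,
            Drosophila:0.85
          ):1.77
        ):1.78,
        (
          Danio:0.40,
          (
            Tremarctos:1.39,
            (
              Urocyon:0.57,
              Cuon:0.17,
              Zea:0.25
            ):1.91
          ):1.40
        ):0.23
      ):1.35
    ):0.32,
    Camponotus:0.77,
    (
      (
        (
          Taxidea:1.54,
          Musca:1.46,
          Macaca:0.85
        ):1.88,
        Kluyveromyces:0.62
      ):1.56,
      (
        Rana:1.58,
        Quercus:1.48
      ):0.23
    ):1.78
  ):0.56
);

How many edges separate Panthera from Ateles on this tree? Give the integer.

7

The MRCA of Panthera and Ateles is the root of the tree.
From Panthera up to that node: 5 branches. From Ateles up to the same node: 2 branches. Total: 5 + 2 = 7.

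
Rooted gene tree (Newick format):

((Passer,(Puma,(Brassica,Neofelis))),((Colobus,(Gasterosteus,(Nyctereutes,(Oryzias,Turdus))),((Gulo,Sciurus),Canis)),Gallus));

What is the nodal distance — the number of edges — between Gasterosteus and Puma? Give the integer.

7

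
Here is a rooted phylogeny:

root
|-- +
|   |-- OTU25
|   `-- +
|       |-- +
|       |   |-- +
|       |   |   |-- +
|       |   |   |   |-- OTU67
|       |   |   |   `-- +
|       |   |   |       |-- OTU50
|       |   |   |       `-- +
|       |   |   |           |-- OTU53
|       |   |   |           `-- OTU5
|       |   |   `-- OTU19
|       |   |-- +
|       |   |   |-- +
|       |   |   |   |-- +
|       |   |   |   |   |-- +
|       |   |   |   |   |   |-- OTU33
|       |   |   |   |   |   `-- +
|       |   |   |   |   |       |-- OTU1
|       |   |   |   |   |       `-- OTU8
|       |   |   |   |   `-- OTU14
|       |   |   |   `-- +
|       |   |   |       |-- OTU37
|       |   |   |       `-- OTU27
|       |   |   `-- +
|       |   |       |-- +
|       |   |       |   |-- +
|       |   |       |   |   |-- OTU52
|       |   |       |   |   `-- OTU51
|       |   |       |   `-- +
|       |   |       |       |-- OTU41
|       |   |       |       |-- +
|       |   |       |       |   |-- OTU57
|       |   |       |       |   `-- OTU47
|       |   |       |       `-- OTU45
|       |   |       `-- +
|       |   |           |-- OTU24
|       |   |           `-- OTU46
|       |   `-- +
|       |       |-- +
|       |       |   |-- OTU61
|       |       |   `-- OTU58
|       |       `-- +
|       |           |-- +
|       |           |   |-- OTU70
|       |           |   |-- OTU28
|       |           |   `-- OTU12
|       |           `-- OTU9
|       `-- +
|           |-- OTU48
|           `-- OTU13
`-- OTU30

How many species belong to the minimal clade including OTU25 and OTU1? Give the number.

28

The MRCA of OTU25 and OTU1 is the node subtending (OTU25,((((OTU67,(OTU50,(OTU53,OTU5))),OTU19),((((OTU33,(OTU1,OTU8)),OTU14),(OTU37,OTU27)),(((OTU52,OTU51),(OTU41,(OTU57,OTU47),OTU45)),(OTU24,OTU46))),((OTU61,OTU58),((OTU70,OTU28,OTU12),OTU9))),(OTU48,OTU13))).
That clade contains 28 terminal taxa: OTU1, OTU12, OTU13, OTU14, OTU19, OTU24, OTU25, OTU27, OTU28, OTU33, OTU37, OTU41, OTU45, OTU46, OTU47, OTU48, OTU5, OTU50, OTU51, OTU52, OTU53, OTU57, OTU58, OTU61, OTU67, OTU70, OTU8, OTU9.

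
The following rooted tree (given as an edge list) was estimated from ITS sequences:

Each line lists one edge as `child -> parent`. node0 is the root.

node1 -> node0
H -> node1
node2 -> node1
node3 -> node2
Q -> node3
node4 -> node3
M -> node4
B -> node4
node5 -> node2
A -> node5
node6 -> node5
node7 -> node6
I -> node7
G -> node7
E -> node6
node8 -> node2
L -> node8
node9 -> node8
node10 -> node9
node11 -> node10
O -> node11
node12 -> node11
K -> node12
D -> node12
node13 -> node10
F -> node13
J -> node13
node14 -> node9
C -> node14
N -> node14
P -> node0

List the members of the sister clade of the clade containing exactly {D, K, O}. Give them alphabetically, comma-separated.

F, J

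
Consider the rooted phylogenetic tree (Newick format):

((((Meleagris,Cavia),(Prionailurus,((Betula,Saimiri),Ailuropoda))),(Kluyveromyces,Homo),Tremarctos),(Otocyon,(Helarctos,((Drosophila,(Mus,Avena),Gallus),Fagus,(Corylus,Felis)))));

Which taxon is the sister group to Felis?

Corylus

Felis attaches to the tree at the node subtending (Corylus,Felis).
The other lineage descending from that same node — the sister group — is the single tip Corylus.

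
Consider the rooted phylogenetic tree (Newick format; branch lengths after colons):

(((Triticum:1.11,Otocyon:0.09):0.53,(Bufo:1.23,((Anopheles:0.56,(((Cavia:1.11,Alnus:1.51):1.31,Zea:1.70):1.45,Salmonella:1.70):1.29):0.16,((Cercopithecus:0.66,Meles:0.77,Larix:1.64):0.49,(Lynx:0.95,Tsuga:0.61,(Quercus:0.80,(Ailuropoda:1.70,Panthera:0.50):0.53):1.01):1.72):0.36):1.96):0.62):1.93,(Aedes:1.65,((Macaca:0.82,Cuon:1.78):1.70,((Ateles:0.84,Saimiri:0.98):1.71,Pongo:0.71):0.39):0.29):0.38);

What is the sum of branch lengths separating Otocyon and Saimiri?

The path runs Otocyon → … → MRCA → … → Saimiri; the MRCA is the root of the tree.
Branch lengths along that path: 0.09 + 0.53 + 1.93 + 0.38 + 0.29 + 0.39 + 1.71 + 0.98 = 6.30.

6.30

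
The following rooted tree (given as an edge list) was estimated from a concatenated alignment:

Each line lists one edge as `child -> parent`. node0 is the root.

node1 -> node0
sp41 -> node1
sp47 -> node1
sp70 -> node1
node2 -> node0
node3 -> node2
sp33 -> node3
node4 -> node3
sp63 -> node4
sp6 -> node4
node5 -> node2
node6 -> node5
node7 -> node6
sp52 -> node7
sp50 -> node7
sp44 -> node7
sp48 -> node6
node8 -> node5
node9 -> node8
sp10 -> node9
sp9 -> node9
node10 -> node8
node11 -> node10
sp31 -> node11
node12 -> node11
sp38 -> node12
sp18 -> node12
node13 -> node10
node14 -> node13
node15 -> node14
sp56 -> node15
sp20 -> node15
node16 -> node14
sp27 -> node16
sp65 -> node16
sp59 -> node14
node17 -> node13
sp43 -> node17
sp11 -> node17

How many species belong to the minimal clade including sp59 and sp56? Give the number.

The MRCA of sp59 and sp56 is the node subtending ((sp56,sp20),(sp27,sp65),sp59).
That clade contains 5 terminal taxa: sp20, sp27, sp56, sp59, sp65.

5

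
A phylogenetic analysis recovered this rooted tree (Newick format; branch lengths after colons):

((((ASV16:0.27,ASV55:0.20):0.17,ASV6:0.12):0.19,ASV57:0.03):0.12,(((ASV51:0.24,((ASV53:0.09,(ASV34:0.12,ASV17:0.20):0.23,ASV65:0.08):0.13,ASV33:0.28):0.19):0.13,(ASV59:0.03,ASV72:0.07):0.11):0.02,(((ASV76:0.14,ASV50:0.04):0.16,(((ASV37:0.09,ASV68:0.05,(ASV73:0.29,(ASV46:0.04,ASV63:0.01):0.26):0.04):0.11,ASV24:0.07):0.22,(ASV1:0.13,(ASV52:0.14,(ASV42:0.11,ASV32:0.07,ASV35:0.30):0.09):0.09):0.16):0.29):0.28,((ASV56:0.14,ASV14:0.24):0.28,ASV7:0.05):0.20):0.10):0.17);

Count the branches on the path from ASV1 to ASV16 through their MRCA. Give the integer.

The MRCA of ASV1 and ASV16 is the root of the tree.
From ASV1 up to that node: 6 branches. From ASV16 up to the same node: 4 branches. Total: 6 + 4 = 10.

10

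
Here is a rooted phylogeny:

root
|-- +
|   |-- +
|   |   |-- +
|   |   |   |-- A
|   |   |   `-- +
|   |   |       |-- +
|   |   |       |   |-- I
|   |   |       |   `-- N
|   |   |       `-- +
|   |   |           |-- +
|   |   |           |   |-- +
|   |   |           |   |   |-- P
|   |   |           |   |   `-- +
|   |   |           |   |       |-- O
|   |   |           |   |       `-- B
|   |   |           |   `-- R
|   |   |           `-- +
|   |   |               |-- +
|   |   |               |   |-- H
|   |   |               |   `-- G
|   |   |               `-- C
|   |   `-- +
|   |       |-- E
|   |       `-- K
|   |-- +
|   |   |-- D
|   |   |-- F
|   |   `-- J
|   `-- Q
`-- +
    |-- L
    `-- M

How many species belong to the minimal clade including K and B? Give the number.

The MRCA of K and B is the node subtending ((A,((I,N),(((P,(O,B)),R),((H,G),C)))),(E,K)).
That clade contains 12 terminal taxa: A, B, C, E, G, H, I, K, N, O, P, R.

12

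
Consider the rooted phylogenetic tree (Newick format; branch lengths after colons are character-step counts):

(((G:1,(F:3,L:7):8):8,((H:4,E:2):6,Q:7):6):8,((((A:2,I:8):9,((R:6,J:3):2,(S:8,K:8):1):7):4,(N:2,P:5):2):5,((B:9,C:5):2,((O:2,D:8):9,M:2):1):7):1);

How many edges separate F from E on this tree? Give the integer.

The MRCA of F and E is the node subtending ((G,(F,L)),((H,E),Q)).
From F up to that node: 3 branches. From E up to the same node: 3 branches. Total: 3 + 3 = 6.

6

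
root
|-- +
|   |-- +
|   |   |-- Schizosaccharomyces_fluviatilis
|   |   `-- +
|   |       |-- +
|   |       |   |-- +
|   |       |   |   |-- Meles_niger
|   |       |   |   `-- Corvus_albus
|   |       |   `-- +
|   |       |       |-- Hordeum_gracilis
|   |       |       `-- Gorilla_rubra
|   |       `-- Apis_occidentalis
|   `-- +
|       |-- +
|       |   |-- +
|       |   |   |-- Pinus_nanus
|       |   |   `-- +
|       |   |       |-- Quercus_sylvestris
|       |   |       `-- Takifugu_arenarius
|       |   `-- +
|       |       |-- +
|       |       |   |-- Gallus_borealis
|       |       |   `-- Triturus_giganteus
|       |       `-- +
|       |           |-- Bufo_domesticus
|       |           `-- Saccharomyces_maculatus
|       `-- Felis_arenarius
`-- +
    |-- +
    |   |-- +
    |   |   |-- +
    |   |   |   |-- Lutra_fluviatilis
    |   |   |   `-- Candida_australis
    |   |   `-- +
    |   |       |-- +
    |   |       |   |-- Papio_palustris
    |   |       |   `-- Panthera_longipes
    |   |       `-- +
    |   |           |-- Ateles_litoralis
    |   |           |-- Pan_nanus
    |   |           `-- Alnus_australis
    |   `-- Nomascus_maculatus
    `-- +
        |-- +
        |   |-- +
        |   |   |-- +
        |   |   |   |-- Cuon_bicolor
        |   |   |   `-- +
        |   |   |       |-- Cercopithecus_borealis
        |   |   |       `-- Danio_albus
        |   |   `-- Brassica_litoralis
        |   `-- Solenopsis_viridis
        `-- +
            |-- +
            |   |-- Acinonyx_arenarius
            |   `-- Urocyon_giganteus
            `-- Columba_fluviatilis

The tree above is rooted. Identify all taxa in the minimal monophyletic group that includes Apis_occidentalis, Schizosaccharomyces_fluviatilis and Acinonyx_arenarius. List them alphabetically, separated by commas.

Tracing Apis_occidentalis: it sits inside (((Meles_niger,Corvus_albus),(Hordeum_gracilis,Gorilla_rubra)),Apis_occidentalis).
Tracing Schizosaccharomyces_fluviatilis: it sits inside (Schizosaccharomyces_fluviatilis,(((Meles_niger,Corvus_albus),(Hordeum_gracilis,Gorilla_rubra)),Apis_occidentalis)).
Tracing Acinonyx_arenarius: it sits inside (Acinonyx_arenarius,Urocyon_giganteus).
The smallest clade enclosing all 3 is the whole tree (their MRCA is the root), so the answer is all 30 tips in alphabetical order.

Acinonyx_arenarius, Alnus_australis, Apis_occidentalis, Ateles_litoralis, Brassica_litoralis, Bufo_domesticus, Candida_australis, Cercopithecus_borealis, Columba_fluviatilis, Corvus_albus, Cuon_bicolor, Danio_albus, Felis_arenarius, Gallus_borealis, Gorilla_rubra, Hordeum_gracilis, Lutra_fluviatilis, Meles_niger, Nomascus_maculatus, Pan_nanus, Panthera_longipes, Papio_palustris, Pinus_nanus, Quercus_sylvestris, Saccharomyces_maculatus, Schizosaccharomyces_fluviatilis, Solenopsis_viridis, Takifugu_arenarius, Triturus_giganteus, Urocyon_giganteus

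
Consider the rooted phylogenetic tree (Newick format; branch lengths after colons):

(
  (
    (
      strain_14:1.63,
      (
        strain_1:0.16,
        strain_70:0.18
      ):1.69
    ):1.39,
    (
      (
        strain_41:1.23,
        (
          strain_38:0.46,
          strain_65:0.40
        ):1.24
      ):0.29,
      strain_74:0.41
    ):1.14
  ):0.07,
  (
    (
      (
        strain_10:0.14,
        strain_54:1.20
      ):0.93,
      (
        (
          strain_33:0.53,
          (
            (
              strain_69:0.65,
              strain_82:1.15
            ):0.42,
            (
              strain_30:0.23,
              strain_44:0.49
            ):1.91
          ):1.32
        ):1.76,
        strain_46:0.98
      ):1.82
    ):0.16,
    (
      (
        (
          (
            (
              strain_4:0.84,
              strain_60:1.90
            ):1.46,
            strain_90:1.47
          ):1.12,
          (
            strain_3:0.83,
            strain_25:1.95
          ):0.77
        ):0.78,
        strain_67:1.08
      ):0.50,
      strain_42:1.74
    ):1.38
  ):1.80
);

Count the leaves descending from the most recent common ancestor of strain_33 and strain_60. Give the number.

15

The MRCA of strain_33 and strain_60 is the node subtending (((strain_10,strain_54),((strain_33,((strain_69,strain_82),(strain_30,strain_44))),strain_46)),(((((strain_4,strain_60),strain_90),(strain_3,strain_25)),strain_67),strain_42)).
That clade contains 15 terminal taxa: strain_10, strain_25, strain_3, strain_30, strain_33, strain_4, strain_42, strain_44, strain_46, strain_54, strain_60, strain_67, strain_69, strain_82, strain_90.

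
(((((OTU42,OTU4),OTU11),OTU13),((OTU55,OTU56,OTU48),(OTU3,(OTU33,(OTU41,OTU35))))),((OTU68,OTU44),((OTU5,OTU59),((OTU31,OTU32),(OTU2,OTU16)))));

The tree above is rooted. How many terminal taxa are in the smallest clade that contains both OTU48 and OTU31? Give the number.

19

The MRCA of OTU48 and OTU31 is the root, so the clade is the entire tree.
That clade contains 19 terminal taxa: OTU11, OTU13, OTU16, OTU2, OTU3, OTU31, OTU32, OTU33, OTU35, OTU4, OTU41, OTU42, OTU44, OTU48, OTU5, OTU55, OTU56, OTU59, OTU68.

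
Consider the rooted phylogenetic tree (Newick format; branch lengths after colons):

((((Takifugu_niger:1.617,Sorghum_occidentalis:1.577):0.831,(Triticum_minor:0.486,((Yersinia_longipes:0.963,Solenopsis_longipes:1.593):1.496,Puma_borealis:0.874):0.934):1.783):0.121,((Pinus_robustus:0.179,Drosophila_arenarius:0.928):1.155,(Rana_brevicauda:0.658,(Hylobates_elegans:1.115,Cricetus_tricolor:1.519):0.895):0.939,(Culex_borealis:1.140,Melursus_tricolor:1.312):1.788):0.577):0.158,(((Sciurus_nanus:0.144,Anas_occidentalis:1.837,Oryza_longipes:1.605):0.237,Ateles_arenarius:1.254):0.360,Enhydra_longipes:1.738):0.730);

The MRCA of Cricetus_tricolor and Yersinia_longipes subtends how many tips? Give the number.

13

The MRCA of Cricetus_tricolor and Yersinia_longipes is the node subtending (((Takifugu_niger,Sorghum_occidentalis),(Triticum_minor,((Yersinia_longipes,Solenopsis_longipes),Puma_borealis))),((Pinus_robustus,Drosophila_arenarius),(Rana_brevicauda,(Hylobates_elegans,Cricetus_tricolor)),(Culex_borealis,Melursus_tricolor))).
That clade contains 13 terminal taxa: Cricetus_tricolor, Culex_borealis, Drosophila_arenarius, Hylobates_elegans, Melursus_tricolor, Pinus_robustus, Puma_borealis, Rana_brevicauda, Solenopsis_longipes, Sorghum_occidentalis, Takifugu_niger, Triticum_minor, Yersinia_longipes.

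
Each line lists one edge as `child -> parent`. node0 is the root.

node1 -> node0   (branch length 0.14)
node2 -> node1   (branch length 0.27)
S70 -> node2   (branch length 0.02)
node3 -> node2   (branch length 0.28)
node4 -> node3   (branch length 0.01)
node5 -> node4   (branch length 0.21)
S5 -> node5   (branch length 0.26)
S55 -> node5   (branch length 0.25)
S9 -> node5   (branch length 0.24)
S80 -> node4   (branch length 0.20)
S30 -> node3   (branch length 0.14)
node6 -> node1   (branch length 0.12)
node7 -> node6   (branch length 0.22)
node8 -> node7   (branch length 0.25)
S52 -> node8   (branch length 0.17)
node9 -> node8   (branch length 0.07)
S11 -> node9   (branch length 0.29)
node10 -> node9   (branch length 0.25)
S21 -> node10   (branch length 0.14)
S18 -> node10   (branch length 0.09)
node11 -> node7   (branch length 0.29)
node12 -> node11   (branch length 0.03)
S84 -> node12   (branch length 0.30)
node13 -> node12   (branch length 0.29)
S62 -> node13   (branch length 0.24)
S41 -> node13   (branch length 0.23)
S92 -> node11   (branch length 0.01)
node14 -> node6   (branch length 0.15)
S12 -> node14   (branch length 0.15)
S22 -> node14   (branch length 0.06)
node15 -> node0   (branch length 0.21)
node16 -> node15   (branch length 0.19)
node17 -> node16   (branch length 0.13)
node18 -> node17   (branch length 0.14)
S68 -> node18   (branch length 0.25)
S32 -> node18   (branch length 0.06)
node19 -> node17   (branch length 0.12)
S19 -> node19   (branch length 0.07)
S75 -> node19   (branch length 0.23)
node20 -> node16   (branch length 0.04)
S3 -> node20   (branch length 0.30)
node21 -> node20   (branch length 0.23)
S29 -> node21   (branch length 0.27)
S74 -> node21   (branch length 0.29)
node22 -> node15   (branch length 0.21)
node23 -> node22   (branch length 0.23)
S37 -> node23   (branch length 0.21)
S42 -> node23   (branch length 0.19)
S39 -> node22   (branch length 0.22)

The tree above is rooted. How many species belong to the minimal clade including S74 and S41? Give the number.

The MRCA of S74 and S41 is the root, so the clade is the entire tree.
That clade contains 26 terminal taxa: S11, S12, S18, S19, S21, S22, S29, S3, S30, S32, S37, S39, S41, S42, S5, S52, S55, S62, S68, S70, S74, S75, S80, S84, S9, S92.

26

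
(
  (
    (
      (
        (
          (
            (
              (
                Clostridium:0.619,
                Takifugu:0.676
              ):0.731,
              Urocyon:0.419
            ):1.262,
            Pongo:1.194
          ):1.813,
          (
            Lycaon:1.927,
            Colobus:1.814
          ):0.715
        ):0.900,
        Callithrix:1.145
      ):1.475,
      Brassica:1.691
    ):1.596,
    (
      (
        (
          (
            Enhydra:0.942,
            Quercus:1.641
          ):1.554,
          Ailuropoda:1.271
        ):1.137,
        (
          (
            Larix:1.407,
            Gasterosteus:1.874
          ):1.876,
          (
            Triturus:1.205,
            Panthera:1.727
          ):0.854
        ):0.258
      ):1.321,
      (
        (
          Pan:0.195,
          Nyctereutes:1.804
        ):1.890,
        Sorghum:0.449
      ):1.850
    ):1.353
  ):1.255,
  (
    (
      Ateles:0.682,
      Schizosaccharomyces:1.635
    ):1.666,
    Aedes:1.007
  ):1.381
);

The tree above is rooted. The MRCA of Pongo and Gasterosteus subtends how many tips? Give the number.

18

The MRCA of Pongo and Gasterosteus is the node subtending (((((((Clostridium,Takifugu),Urocyon),Pongo),(Lycaon,Colobus)),Callithrix),Brassica),((((Enhydra,Quercus),Ailuropoda),((Larix,Gasterosteus),(Triturus,Panthera))),((Pan,Nyctereutes),Sorghum))).
That clade contains 18 terminal taxa: Ailuropoda, Brassica, Callithrix, Clostridium, Colobus, Enhydra, Gasterosteus, Larix, Lycaon, Nyctereutes, Pan, Panthera, Pongo, Quercus, Sorghum, Takifugu, Triturus, Urocyon.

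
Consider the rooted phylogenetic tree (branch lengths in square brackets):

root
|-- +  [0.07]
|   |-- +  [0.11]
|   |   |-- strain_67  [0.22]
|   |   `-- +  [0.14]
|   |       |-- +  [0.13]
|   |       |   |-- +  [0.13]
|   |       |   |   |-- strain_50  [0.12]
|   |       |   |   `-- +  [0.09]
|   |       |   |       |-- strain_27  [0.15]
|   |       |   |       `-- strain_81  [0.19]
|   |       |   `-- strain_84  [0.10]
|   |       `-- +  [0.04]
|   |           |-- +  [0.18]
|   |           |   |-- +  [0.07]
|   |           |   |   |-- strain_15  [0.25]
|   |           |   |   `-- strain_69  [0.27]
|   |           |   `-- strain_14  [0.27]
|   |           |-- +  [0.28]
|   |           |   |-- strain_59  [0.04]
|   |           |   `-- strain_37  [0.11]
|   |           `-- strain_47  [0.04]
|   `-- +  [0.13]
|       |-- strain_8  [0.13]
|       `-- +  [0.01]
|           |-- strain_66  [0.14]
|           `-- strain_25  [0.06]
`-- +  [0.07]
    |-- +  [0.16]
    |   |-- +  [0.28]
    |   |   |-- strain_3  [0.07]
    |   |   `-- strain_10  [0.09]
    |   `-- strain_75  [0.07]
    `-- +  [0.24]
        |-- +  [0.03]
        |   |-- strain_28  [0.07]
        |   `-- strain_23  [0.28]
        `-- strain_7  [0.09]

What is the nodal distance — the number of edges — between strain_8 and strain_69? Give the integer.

The MRCA of strain_8 and strain_69 is the node subtending ((strain_67,(((strain_50,(strain_27,strain_81)),strain_84),(((strain_15,strain_69),strain_14),(strain_59,strain_37),strain_47))),(strain_8,(strain_66,strain_25))).
From strain_8 up to that node: 2 branches. From strain_69 up to the same node: 6 branches. Total: 2 + 6 = 8.

8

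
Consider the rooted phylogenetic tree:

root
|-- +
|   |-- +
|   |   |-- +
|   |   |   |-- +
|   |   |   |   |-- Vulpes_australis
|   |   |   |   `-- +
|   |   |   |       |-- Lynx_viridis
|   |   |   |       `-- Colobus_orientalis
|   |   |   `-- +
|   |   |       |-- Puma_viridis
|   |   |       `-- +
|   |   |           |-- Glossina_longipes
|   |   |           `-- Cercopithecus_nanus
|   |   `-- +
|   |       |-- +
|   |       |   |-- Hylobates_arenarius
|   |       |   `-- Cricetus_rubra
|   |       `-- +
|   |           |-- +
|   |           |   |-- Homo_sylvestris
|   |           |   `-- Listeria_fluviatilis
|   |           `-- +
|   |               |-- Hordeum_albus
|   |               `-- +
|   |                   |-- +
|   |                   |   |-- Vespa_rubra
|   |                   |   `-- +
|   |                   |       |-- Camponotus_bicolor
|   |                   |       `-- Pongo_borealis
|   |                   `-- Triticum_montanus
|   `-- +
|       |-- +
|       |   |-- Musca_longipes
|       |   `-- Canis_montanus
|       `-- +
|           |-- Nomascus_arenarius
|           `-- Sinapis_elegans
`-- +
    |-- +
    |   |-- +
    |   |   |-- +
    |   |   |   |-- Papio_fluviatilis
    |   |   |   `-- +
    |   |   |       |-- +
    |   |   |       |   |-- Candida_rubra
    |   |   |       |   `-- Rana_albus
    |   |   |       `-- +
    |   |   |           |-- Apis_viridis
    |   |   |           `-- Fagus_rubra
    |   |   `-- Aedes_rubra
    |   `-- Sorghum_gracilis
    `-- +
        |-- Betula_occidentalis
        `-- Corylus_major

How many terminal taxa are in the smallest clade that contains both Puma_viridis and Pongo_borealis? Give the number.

The MRCA of Puma_viridis and Pongo_borealis is the node subtending (((Vulpes_australis,(Lynx_viridis,Colobus_orientalis)),(Puma_viridis,(Glossina_longipes,Cercopithecus_nanus))),((Hylobates_arenarius,Cricetus_rubra),((Homo_sylvestris,Listeria_fluviatilis),(Hordeum_albus,((Vespa_rubra,(Camponotus_bicolor,Pongo_borealis)),Triticum_montanus))))).
That clade contains 15 terminal taxa: Camponotus_bicolor, Cercopithecus_nanus, Colobus_orientalis, Cricetus_rubra, Glossina_longipes, Homo_sylvestris, Hordeum_albus, Hylobates_arenarius, Listeria_fluviatilis, Lynx_viridis, Pongo_borealis, Puma_viridis, Triticum_montanus, Vespa_rubra, Vulpes_australis.

15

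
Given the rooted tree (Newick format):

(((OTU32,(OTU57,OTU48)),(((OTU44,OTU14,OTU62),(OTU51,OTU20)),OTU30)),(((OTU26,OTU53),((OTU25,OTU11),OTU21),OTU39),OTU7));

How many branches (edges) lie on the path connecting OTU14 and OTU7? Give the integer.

7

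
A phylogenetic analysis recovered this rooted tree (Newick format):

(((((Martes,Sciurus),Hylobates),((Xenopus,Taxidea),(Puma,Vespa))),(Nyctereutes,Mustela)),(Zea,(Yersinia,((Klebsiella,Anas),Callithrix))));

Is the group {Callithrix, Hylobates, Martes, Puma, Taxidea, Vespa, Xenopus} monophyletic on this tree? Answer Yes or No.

No

The MRCA of the listed taxa is the root, so the smallest clade containing them is the whole tree.
That clade also contains Anas, Klebsiella, Mustela, Nyctereutes, Sciurus, Yersinia, Zea, which are not in the proposed group, so the group is not monophyletic.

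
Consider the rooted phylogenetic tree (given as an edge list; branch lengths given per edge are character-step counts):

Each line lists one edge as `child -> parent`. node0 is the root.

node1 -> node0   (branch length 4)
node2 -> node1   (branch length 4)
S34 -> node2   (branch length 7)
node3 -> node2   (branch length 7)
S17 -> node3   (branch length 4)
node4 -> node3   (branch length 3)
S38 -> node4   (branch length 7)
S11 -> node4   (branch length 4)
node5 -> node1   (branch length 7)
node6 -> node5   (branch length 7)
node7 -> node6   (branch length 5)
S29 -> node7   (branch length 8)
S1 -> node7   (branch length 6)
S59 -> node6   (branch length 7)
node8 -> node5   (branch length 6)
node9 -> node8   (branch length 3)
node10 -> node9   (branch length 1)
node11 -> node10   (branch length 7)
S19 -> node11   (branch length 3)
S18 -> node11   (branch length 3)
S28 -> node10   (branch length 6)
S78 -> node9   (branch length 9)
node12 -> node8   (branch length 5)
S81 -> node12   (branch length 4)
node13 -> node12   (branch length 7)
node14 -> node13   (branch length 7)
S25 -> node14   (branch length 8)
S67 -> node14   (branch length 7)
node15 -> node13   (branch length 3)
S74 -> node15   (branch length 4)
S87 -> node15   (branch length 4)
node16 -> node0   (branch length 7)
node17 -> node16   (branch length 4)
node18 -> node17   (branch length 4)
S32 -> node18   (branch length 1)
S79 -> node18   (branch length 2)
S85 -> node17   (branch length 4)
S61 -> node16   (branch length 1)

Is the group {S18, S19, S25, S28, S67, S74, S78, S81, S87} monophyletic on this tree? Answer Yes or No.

Yes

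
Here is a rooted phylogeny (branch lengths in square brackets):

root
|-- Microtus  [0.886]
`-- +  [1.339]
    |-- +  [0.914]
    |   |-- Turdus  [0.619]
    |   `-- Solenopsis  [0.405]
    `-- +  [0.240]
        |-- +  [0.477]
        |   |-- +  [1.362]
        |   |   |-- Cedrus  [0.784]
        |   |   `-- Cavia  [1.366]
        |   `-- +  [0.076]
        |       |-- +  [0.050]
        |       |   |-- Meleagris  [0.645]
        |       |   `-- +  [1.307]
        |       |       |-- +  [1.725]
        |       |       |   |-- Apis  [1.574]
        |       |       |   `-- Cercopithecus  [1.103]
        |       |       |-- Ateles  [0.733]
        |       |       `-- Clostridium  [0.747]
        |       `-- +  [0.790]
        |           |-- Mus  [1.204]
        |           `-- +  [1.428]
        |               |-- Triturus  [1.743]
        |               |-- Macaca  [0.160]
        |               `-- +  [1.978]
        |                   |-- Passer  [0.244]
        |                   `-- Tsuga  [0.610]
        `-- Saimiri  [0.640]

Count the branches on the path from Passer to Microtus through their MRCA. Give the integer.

9

The MRCA of Passer and Microtus is the root of the tree.
From Passer up to that node: 8 branches. From Microtus up to the same node: 1 branch. Total: 8 + 1 = 9.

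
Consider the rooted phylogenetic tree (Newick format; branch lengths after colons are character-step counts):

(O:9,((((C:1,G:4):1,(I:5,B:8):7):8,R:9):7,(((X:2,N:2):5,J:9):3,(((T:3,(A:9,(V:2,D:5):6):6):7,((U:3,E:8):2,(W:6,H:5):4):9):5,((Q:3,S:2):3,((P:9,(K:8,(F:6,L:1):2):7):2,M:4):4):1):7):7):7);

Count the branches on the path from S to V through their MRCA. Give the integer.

8

The MRCA of S and V is the node subtending (((T,(A,(V,D))),((U,E),(W,H))),((Q,S),((P,(K,(F,L))),M))).
From S up to that node: 3 branches. From V up to the same node: 5 branches. Total: 3 + 5 = 8.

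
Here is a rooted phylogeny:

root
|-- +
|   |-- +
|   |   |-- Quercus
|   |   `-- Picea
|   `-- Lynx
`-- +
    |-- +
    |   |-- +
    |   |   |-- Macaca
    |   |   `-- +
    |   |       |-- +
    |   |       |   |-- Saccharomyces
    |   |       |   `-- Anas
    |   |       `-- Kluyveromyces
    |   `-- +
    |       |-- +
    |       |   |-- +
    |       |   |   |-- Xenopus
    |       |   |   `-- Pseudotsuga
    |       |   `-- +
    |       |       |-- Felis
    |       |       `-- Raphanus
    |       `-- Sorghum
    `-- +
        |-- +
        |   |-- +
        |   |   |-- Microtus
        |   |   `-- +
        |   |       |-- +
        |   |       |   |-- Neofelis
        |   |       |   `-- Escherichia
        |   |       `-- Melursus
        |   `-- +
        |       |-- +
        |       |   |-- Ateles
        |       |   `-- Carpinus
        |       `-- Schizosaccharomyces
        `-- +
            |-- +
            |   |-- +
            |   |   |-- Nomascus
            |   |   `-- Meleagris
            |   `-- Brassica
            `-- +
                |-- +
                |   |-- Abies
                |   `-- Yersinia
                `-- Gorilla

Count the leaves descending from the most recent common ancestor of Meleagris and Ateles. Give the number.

The MRCA of Meleagris and Ateles is the node subtending (((Microtus,((Neofelis,Escherichia),Melursus)),((Ateles,Carpinus),Schizosaccharomyces)),(((Nomascus,Meleagris),Brassica),((Abies,Yersinia),Gorilla))).
That clade contains 13 terminal taxa: Abies, Ateles, Brassica, Carpinus, Escherichia, Gorilla, Meleagris, Melursus, Microtus, Neofelis, Nomascus, Schizosaccharomyces, Yersinia.

13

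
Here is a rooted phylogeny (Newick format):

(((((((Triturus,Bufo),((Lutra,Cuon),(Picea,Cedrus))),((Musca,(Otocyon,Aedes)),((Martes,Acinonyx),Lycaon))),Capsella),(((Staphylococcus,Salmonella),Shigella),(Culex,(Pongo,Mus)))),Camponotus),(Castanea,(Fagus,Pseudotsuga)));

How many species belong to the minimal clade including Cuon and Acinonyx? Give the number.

12

The MRCA of Cuon and Acinonyx is the node subtending (((Triturus,Bufo),((Lutra,Cuon),(Picea,Cedrus))),((Musca,(Otocyon,Aedes)),((Martes,Acinonyx),Lycaon))).
That clade contains 12 terminal taxa: Acinonyx, Aedes, Bufo, Cedrus, Cuon, Lutra, Lycaon, Martes, Musca, Otocyon, Picea, Triturus.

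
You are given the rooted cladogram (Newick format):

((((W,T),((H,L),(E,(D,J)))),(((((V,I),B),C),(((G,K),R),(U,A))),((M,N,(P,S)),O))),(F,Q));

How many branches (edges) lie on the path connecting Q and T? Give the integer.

6

The MRCA of Q and T is the root of the tree.
From Q up to that node: 2 branches. From T up to the same node: 4 branches. Total: 2 + 4 = 6.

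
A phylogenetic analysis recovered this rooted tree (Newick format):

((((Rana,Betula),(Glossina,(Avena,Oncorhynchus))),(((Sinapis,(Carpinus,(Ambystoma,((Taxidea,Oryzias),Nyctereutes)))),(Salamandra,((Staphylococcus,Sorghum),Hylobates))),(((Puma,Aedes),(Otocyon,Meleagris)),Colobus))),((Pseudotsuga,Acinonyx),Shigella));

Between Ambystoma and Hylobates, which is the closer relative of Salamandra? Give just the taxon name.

The MRCA of Salamandra and Hylobates subtends (Salamandra,((Staphylococcus,Sorghum),Hylobates)) (4 taxa).
The MRCA of Salamandra and Ambystoma subtends ((Sinapis,(Carpinus,(Ambystoma,((Taxidea,Oryzias),Nyctereutes)))),(Salamandra,((Staphylococcus,Sorghum),Hylobates))) (10 taxa).
The first is nested inside the second, so Salamandra shares a more recent common ancestor with Hylobates.

Hylobates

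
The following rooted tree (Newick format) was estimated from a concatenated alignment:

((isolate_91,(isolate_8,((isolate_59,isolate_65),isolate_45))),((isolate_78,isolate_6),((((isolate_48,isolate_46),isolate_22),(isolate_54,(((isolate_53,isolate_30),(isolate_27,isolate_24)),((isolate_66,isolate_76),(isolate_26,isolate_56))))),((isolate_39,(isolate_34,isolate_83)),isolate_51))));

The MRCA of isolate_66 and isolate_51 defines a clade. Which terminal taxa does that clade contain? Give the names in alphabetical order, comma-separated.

isolate_22, isolate_24, isolate_26, isolate_27, isolate_30, isolate_34, isolate_39, isolate_46, isolate_48, isolate_51, isolate_53, isolate_54, isolate_56, isolate_66, isolate_76, isolate_83

Tracing isolate_66: it sits inside (isolate_66,isolate_76).
Tracing isolate_51: it sits inside ((isolate_39,(isolate_34,isolate_83)),isolate_51).
The smallest clade enclosing both is ((((isolate_48,isolate_46),isolate_22),(isolate_54,(((isolate_53,isolate_30),(isolate_27,isolate_24)),((isolate_66,isolate_76),(isolate_26,isolate_56))))),((isolate_39,(isolate_34,isolate_83)),isolate_51)); the answer is its 16 terminal taxa in alphabetical order.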